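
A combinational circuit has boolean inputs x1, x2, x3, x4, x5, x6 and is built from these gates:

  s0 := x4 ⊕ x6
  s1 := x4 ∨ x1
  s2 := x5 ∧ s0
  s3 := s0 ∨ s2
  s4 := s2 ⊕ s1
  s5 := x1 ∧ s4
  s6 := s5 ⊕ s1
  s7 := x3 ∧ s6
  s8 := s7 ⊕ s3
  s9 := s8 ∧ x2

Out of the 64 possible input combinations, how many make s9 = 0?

50

s9 = s8 ∧ x2 must be 0, so at least one of s8, x2 is 0.
Enumerating the 64 input combinations, 50 give s9 = 0 and 14 give s9 = 1.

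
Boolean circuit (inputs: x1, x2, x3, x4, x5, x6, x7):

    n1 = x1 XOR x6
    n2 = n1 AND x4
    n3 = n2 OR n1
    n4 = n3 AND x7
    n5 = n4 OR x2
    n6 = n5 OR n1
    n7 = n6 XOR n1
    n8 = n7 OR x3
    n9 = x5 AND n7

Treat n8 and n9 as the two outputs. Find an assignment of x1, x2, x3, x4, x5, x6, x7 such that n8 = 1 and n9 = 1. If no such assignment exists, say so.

x1=1 x2=1 x3=1 x4=1 x5=1 x6=1 x7=1

Check with x1=1 x2=1 x3=1 x4=1 x5=1 x6=1 x7=1:
n1 = x1 XOR x6 = 1 XOR 1 = 0
n2 = n1 AND x4 = 0 AND 1 = 0
n3 = n2 OR n1 = 0 OR 0 = 0
n4 = n3 AND x7 = 0 AND 1 = 0
n5 = n4 OR x2 = 0 OR 1 = 1
n6 = n5 OR n1 = 1 OR 0 = 1
n7 = n6 XOR n1 = 1 XOR 0 = 1
n8 = n7 OR x3 = 1 OR 1 = 1
n9 = x5 AND n7 = 1 AND 1 = 1
So n8 = 1 and n9 = 1.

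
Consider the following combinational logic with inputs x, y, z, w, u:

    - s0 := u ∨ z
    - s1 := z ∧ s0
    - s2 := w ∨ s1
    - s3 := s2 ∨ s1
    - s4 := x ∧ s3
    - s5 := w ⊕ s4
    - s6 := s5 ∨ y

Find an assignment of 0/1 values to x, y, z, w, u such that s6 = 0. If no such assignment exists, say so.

Check with x=1, y=0, z=1, w=1, u=1:
s0 = u ∨ z = 1 ∨ 1 = 1
s1 = z ∧ s0 = 1 ∧ 1 = 1
s2 = w ∨ s1 = 1 ∨ 1 = 1
s3 = s2 ∨ s1 = 1 ∨ 1 = 1
s4 = x ∧ s3 = 1 ∧ 1 = 1
s5 = w ⊕ s4 = 1 ⊕ 1 = 0
s6 = s5 ∨ y = 0 ∨ 0 = 0
So s6 = 0 as required.

x=1, y=0, z=1, w=1, u=1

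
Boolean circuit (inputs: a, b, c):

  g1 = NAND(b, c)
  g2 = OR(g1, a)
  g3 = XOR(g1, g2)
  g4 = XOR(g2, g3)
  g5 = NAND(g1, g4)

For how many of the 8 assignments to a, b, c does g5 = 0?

6

g5 = NAND(g1, g4) must be 0, so both g1 = 1 and g4 = 1.
g1 = NAND(b, c) must be 1, so at least one of b, c is 0.
g4 = XOR(g2, g3) must be 1, so g2 and g3 differ.
Satisfying assignments:
  a=0, b=0, c=0
  a=0, b=0, c=1
  a=0, b=1, c=0
  a=1, b=0, c=0
  a=1, b=0, c=1
  a=1, b=1, c=0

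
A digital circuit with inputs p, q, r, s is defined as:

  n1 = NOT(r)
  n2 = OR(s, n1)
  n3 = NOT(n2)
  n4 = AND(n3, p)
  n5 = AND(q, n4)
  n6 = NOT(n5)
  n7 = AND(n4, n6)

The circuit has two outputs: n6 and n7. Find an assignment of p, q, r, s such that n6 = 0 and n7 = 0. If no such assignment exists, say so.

Check with p=1, q=1, r=1, s=0:
n1 = NOT(r) = NOT 1 = 0
n2 = OR(s, n1) = OR(0, 0) = 0
n3 = NOT(n2) = NOT 0 = 1
n4 = AND(n3, p) = AND(1, 1) = 1
n5 = AND(q, n4) = AND(1, 1) = 1
n6 = NOT(n5) = NOT 1 = 0
n7 = AND(n4, n6) = AND(1, 0) = 0
So n6 = 0 and n7 = 0.

p=1, q=1, r=1, s=0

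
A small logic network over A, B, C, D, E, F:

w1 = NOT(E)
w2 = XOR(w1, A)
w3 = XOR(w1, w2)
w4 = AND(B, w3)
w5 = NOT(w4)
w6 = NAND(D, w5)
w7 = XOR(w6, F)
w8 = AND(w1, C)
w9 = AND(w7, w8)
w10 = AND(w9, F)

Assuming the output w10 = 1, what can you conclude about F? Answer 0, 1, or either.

w10 = AND(w9, F) must be 1, so both w9 = 1 and F = 1.
Every assignment with w10 = 1 has F = 1; there are 3 such assignment(s).
  A=0, B=0, C=1, D=1, E=0, F=1
  A=0, B=1, C=1, D=1, E=0, F=1
  A=1, B=0, C=1, D=1, E=0, F=1

1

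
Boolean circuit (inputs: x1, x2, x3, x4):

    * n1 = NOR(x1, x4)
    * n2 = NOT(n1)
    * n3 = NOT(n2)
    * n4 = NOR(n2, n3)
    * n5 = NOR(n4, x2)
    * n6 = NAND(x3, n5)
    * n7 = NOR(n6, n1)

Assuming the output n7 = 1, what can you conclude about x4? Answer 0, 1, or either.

either

Both values of x4 occur among assignments with n7 = 1:
  x4=0: x1=1, x2=0, x3=1, x4=0
  x4=1: x1=0, x2=0, x3=1, x4=1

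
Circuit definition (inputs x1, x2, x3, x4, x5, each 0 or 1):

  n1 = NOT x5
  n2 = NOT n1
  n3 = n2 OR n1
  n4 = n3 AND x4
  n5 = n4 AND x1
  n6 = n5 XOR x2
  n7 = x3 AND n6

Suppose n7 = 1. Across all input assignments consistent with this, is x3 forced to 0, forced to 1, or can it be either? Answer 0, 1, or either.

1

n7 = x3 AND n6 must be 1, so both x3 = 1 and n6 = 1.
n6 = n5 XOR x2 must be 1, so n5 and x2 differ.
Every assignment with n7 = 1 has x3 = 1; there are 8 such assignment(s).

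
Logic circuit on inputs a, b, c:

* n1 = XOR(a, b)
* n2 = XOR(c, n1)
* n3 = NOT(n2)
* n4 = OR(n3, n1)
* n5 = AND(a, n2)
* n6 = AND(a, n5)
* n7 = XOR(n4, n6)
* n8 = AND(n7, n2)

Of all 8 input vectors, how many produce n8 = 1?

n8 = AND(n7, n2) must be 1, so both n7 = 1 and n2 = 1.
n7 = XOR(n4, n6) must be 1, so n4 and n6 differ.
Satisfying assignments:
  a=0, b=1, c=0
  a=1, b=1, c=1

2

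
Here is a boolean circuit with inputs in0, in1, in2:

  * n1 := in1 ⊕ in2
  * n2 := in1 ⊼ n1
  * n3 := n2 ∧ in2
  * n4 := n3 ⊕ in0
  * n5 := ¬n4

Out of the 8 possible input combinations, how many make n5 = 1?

n5 = ¬n4 must be 1, so n4 = 0.
Enumerating the 8 input combinations, 4 give n5 = 1 and 4 give n5 = 0.

4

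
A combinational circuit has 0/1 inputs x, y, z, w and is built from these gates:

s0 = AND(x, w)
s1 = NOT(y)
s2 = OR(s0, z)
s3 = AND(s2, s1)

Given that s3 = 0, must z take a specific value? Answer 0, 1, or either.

Both values of z occur among assignments with s3 = 0:
  z=0: x=0, y=0, z=0, w=0
  z=1: x=0, y=1, z=1, w=0

either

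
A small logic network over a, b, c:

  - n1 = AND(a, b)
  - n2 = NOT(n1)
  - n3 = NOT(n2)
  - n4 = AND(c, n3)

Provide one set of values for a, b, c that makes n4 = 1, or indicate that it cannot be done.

a=1 b=1 c=1

n4 = AND(c, n3) must be 1, so both c = 1 and n3 = 1.
n3 = NOT(n2) must be 1, so n2 = 0.
n2 = NOT(n1) must be 0, so n1 = 1.
Check with a=1 b=1 c=1:
n1 = AND(a, b) = AND(1, 1) = 1
n2 = NOT(n1) = NOT 1 = 0
n3 = NOT(n2) = NOT 0 = 1
n4 = AND(c, n3) = AND(1, 1) = 1
So n4 = 1 as required.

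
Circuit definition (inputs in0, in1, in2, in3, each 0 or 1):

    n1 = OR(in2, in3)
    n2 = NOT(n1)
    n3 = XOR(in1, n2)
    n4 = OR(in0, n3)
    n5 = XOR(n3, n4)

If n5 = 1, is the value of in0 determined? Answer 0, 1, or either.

1

n5 = XOR(n3, n4) must be 1, so n3 and n4 differ.
Every assignment with n5 = 1 has in0 = 1; there are 4 such assignment(s).
  in0=1, in1=0, in2=0, in3=1
  in0=1, in1=0, in2=1, in3=0
  in0=1, in1=0, in2=1, in3=1
  in0=1, in1=1, in2=0, in3=0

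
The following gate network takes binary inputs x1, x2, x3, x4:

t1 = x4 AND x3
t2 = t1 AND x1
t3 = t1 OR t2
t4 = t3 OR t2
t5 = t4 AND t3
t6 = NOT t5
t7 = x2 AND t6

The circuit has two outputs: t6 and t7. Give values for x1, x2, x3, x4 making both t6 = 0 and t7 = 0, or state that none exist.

x1=0, x2=1, x3=1, x4=1

Check with x1=0, x2=1, x3=1, x4=1:
t1 = x4 AND x3 = 1 AND 1 = 1
t2 = t1 AND x1 = 1 AND 0 = 0
t3 = t1 OR t2 = 1 OR 0 = 1
t4 = t3 OR t2 = 1 OR 0 = 1
t5 = t4 AND t3 = 1 AND 1 = 1
t6 = NOT t5 = NOT 1 = 0
t7 = x2 AND t6 = 1 AND 0 = 0
So t6 = 0 and t7 = 0.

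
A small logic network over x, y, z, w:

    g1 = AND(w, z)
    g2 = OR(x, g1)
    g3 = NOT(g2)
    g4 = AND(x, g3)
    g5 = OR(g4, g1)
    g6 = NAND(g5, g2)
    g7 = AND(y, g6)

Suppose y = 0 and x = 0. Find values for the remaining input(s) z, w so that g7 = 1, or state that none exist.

With y = 0 and x = 0 fixed, none of the 4 settings of z, w give g7 = 1.
For example, with z=1, w=1:
g1 = AND(w, z) = AND(1, 1) = 1
g2 = OR(x, g1) = OR(0, 1) = 1
g3 = NOT(g2) = NOT 1 = 0
g4 = AND(x, g3) = AND(0, 0) = 0
g5 = OR(g4, g1) = OR(0, 1) = 1
g6 = NAND(g5, g2) = NAND(1, 1) = 0
g7 = AND(y, g6) = AND(0, 0) = 0
giving g7 = 0 ≠ 1.

no solution exists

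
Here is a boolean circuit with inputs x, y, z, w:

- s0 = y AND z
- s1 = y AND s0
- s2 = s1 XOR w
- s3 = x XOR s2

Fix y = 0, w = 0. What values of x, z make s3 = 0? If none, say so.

x=0, z=1

Check with y = 0, w = 0 and x=0, z=1:
s0 = y AND z = 0 AND 1 = 0
s1 = y AND s0 = 0 AND 0 = 0
s2 = s1 XOR w = 0 XOR 0 = 0
s3 = x XOR s2 = 0 XOR 0 = 0
So s3 = 0.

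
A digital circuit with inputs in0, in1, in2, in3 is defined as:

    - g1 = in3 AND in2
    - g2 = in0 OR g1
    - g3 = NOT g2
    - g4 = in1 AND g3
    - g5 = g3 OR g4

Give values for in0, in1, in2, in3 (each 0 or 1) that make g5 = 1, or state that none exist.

g5 = g3 OR g4 must be 1, so at least one of g3, g4 is 1.
Check with in0=0, in1=1, in2=1, in3=0:
g1 = in3 AND in2 = 0 AND 1 = 0
g2 = in0 OR g1 = 0 OR 0 = 0
g3 = NOT g2 = NOT 0 = 1
g4 = in1 AND g3 = 1 AND 1 = 1
g5 = g3 OR g4 = 1 OR 1 = 1
So g5 = 1 as required.

in0=0, in1=1, in2=1, in3=0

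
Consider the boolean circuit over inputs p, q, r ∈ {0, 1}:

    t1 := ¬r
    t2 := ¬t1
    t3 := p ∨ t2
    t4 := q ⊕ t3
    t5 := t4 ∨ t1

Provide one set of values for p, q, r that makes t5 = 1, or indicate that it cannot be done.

t5 = t4 ∨ t1 must be 1, so at least one of t4, t1 is 1.
Check with p=0, q=0, r=1:
t1 = ¬r = ¬1 = 0
t2 = ¬t1 = ¬0 = 1
t3 = p ∨ t2 = 0 ∨ 1 = 1
t4 = q ⊕ t3 = 0 ⊕ 1 = 1
t5 = t4 ∨ t1 = 1 ∨ 0 = 1
So t5 = 1 as required.

p=0, q=0, r=1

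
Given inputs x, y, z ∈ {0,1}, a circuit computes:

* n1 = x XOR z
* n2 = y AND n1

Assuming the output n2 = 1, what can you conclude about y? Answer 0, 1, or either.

1

n2 = y AND n1 must be 1, so both y = 1 and n1 = 1.
n1 = x XOR z must be 1, so x and z differ.
Every assignment with n2 = 1 has y = 1; there are 2 such assignment(s).
  x=0, y=1, z=1
  x=1, y=1, z=0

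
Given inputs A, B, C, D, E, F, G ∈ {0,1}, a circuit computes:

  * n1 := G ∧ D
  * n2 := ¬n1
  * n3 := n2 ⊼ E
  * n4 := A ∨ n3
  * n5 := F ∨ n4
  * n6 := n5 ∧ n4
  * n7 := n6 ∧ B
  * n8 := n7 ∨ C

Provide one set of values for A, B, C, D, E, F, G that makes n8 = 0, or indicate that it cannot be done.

A=0, B=1, C=0, D=0, E=1, F=0, G=1

Check with A=0, B=1, C=0, D=0, E=1, F=0, G=1:
n1 = G ∧ D = 1 ∧ 0 = 0
n2 = ¬n1 = ¬0 = 1
n3 = n2 ⊼ E = 1 ⊼ 1 = 0
n4 = A ∨ n3 = 0 ∨ 0 = 0
n5 = F ∨ n4 = 0 ∨ 0 = 0
n6 = n5 ∧ n4 = 0 ∧ 0 = 0
n7 = n6 ∧ B = 0 ∧ 1 = 0
n8 = n7 ∨ C = 0 ∨ 0 = 0
So n8 = 0 as required.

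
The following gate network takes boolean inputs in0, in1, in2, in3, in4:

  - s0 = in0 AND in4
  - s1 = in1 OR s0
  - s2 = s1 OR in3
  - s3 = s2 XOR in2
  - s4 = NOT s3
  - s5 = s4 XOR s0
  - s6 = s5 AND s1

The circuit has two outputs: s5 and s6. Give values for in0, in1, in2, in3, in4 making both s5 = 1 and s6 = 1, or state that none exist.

in0=1, in1=1, in2=1, in3=1, in4=0

Check with in0=1, in1=1, in2=1, in3=1, in4=0:
s0 = in0 AND in4 = 1 AND 0 = 0
s1 = in1 OR s0 = 1 OR 0 = 1
s2 = s1 OR in3 = 1 OR 1 = 1
s3 = s2 XOR in2 = 1 XOR 1 = 0
s4 = NOT s3 = NOT 0 = 1
s5 = s4 XOR s0 = 1 XOR 0 = 1
s6 = s5 AND s1 = 1 AND 1 = 1
So s5 = 1 and s6 = 1.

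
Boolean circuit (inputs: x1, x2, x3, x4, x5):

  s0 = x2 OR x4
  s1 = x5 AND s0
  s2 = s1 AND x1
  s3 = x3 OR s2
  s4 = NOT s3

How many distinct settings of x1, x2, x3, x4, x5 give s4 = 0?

19

s4 = NOT s3 must be 0, so s3 = 1.
Enumerating the 32 input combinations, 19 give s4 = 0 and 13 give s4 = 1.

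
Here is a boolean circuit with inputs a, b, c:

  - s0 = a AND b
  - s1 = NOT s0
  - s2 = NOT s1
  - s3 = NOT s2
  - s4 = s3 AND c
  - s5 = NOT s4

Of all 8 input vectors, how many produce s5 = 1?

5

s5 = NOT s4 must be 1, so s4 = 0.
s4 = s3 AND c must be 0, so at least one of s3, c is 0.
Satisfying assignments:
  a=0, b=0, c=0
  a=0, b=1, c=0
  a=1, b=0, c=0
  a=1, b=1, c=0
  a=1, b=1, c=1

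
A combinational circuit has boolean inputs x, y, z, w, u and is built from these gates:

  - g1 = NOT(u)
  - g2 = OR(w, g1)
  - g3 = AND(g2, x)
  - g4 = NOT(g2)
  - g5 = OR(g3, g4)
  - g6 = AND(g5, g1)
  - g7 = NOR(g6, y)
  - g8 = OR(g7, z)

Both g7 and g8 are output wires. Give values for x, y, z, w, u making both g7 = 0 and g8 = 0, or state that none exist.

x=1, y=1, z=0, w=0, u=1

Check with x=1, y=1, z=0, w=0, u=1:
g1 = NOT(u) = NOT 1 = 0
g2 = OR(w, g1) = OR(0, 0) = 0
g3 = AND(g2, x) = AND(0, 1) = 0
g4 = NOT(g2) = NOT 0 = 1
g5 = OR(g3, g4) = OR(0, 1) = 1
g6 = AND(g5, g1) = AND(1, 0) = 0
g7 = NOR(g6, y) = NOR(0, 1) = 0
g8 = OR(g7, z) = OR(0, 0) = 0
So g7 = 0 and g8 = 0.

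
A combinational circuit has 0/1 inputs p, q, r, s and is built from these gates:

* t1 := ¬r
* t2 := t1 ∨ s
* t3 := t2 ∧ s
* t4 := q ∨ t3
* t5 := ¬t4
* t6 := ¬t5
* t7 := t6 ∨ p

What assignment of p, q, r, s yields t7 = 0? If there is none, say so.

p=0, q=0, r=0, s=0

t7 = t6 ∨ p must be 0, so both t6 = 0 and p = 0.
Check with p=0, q=0, r=0, s=0:
t1 = ¬r = ¬0 = 1
t2 = t1 ∨ s = 1 ∨ 0 = 1
t3 = t2 ∧ s = 1 ∧ 0 = 0
t4 = q ∨ t3 = 0 ∨ 0 = 0
t5 = ¬t4 = ¬0 = 1
t6 = ¬t5 = ¬1 = 0
t7 = t6 ∨ p = 0 ∨ 0 = 0
So t7 = 0 as required.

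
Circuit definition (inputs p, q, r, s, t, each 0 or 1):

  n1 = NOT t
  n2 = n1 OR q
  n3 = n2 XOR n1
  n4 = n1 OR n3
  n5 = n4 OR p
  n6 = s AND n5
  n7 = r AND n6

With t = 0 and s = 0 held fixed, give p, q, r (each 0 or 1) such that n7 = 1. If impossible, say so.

no solution exists

With t = 0 and s = 0 fixed, none of the 8 settings of p, q, r give n7 = 1.
For example, with p=1, q=1, r=1:
n1 = NOT t = NOT 0 = 1
n2 = n1 OR q = 1 OR 1 = 1
n3 = n2 XOR n1 = 1 XOR 1 = 0
n4 = n1 OR n3 = 1 OR 0 = 1
n5 = n4 OR p = 1 OR 1 = 1
n6 = s AND n5 = 0 AND 1 = 0
n7 = r AND n6 = 1 AND 0 = 0
giving n7 = 0 ≠ 1.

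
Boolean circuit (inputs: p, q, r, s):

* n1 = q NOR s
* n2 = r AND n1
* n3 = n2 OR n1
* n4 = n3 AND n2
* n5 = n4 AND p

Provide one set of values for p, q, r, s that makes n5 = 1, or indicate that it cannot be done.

p=1 q=0 r=1 s=0

n5 = n4 AND p must be 1, so both n4 = 1 and p = 1.
Check with p=1 q=0 r=1 s=0:
n1 = q NOR s = 0 NOR 0 = 1
n2 = r AND n1 = 1 AND 1 = 1
n3 = n2 OR n1 = 1 OR 1 = 1
n4 = n3 AND n2 = 1 AND 1 = 1
n5 = n4 AND p = 1 AND 1 = 1
So n5 = 1 as required.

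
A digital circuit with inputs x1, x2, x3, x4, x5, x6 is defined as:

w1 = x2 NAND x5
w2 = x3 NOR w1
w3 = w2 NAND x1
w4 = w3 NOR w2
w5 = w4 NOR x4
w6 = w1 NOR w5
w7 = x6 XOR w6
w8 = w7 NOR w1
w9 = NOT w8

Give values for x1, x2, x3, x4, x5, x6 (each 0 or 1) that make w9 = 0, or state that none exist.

Check with x1=1, x2=1, x3=1, x4=0, x5=1, x6=0:
w1 = x2 NAND x5 = 1 NAND 1 = 0
w2 = x3 NOR w1 = 1 NOR 0 = 0
w3 = w2 NAND x1 = 0 NAND 1 = 1
w4 = w3 NOR w2 = 1 NOR 0 = 0
w5 = w4 NOR x4 = 0 NOR 0 = 1
w6 = w1 NOR w5 = 0 NOR 1 = 0
w7 = x6 XOR w6 = 0 XOR 0 = 0
w8 = w7 NOR w1 = 0 NOR 0 = 1
w9 = NOT w8 = NOT 1 = 0
So w9 = 0 as required.

x1=1, x2=1, x3=1, x4=0, x5=1, x6=0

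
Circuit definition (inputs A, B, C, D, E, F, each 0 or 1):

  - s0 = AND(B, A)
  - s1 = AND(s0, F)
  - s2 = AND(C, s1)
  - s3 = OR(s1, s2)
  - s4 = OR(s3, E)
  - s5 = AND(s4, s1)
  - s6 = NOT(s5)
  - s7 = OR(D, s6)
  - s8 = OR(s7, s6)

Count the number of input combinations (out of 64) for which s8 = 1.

60

s8 = OR(s7, s6) must be 1, so at least one of s7, s6 is 1.
Enumerating the 64 input combinations, 60 give s8 = 1 and 4 give s8 = 0.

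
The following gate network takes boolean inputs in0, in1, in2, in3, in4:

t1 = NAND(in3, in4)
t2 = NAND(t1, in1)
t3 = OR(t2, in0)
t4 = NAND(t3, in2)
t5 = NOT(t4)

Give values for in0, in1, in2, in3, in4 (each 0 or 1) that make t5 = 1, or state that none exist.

in0=1, in1=0, in2=1, in3=1, in4=0

t5 = NOT(t4) must be 1, so t4 = 0.
Check with in0=1, in1=0, in2=1, in3=1, in4=0:
t1 = NAND(in3, in4) = NAND(1, 0) = 1
t2 = NAND(t1, in1) = NAND(1, 0) = 1
t3 = OR(t2, in0) = OR(1, 1) = 1
t4 = NAND(t3, in2) = NAND(1, 1) = 0
t5 = NOT(t4) = NOT 0 = 1
So t5 = 1 as required.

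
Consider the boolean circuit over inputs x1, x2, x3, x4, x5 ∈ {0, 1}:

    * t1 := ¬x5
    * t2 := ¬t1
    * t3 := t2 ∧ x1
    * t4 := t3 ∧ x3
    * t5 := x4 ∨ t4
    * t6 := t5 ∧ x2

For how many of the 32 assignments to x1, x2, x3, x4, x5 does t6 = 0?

t6 = t5 ∧ x2 must be 0, so at least one of t5, x2 is 0.
Enumerating the 32 input combinations, 23 give t6 = 0 and 9 give t6 = 1.

23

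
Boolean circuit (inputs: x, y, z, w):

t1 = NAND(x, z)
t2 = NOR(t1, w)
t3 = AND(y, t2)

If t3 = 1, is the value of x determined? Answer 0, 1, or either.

t3 = AND(y, t2) must be 1, so both y = 1 and t2 = 1.
t2 = NOR(t1, w) must be 1, so both t1 = 0 and w = 0.
Every assignment with t3 = 1 has x = 1; there are 1 such assignment(s).
  x=1, y=1, z=1, w=0

1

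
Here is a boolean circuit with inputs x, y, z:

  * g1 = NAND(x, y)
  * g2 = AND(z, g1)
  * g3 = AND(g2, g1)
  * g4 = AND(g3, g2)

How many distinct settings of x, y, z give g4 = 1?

g4 = AND(g3, g2) must be 1, so both g3 = 1 and g2 = 1.
g3 = AND(g2, g1) must be 1, so both g2 = 1 and g1 = 1.
g2 = AND(z, g1) must be 1, so both z = 1 and g1 = 1.
Satisfying assignments:
  x=0, y=0, z=1
  x=0, y=1, z=1
  x=1, y=0, z=1

3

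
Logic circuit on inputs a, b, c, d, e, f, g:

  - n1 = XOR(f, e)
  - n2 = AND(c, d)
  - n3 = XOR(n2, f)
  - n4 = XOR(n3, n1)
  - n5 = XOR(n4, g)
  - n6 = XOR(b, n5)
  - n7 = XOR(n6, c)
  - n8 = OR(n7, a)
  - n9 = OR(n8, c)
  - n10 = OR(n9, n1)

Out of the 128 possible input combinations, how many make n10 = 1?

120

n10 = OR(n9, n1) must be 1, so at least one of n9, n1 is 1.
Enumerating the 128 input combinations, 120 give n10 = 1 and 8 give n10 = 0.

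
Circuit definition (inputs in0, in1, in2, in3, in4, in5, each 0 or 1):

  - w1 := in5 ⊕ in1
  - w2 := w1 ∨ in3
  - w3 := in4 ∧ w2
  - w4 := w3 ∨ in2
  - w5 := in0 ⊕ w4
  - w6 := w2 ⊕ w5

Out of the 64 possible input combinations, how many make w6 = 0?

32

w6 = w2 ⊕ w5 must be 0, so w2 and w5 are equal.
Enumerating the 64 input combinations, 32 give w6 = 0 and 32 give w6 = 1.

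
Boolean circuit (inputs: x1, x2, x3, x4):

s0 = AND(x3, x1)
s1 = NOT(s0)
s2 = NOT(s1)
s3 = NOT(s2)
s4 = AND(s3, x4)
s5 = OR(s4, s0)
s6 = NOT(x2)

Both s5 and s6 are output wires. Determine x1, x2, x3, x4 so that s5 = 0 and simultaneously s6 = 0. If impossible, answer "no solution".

x1=0, x2=1, x3=1, x4=0

Check with x1=0, x2=1, x3=1, x4=0:
s0 = AND(x3, x1) = AND(1, 0) = 0
s1 = NOT(s0) = NOT 0 = 1
s2 = NOT(s1) = NOT 1 = 0
s3 = NOT(s2) = NOT 0 = 1
s4 = AND(s3, x4) = AND(1, 0) = 0
s5 = OR(s4, s0) = OR(0, 0) = 0
s6 = NOT(x2) = NOT 1 = 0
So s5 = 0 and s6 = 0.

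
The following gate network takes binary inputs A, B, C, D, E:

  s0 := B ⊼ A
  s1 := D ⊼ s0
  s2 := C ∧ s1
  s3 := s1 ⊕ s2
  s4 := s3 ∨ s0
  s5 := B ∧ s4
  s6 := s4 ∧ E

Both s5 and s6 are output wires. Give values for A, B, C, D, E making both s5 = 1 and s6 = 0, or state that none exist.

Check with A=0 B=1 C=1 D=1 E=0:
s0 = B ⊼ A = 1 ⊼ 0 = 1
s1 = D ⊼ s0 = 1 ⊼ 1 = 0
s2 = C ∧ s1 = 1 ∧ 0 = 0
s3 = s1 ⊕ s2 = 0 ⊕ 0 = 0
s4 = s3 ∨ s0 = 0 ∨ 1 = 1
s5 = B ∧ s4 = 1 ∧ 1 = 1
s6 = s4 ∧ E = 1 ∧ 0 = 0
So s5 = 1 and s6 = 0.

A=0 B=1 C=1 D=1 E=0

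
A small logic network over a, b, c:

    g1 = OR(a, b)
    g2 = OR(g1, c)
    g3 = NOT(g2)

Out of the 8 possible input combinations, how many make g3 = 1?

g3 = NOT(g2) must be 1, so g2 = 0.
g2 = OR(g1, c) must be 0, so both g1 = 0 and c = 0.
g1 = OR(a, b) must be 0, so both a = 0 and b = 0.
Enumerating the 8 input combinations, 1 give g3 = 1 and 7 give g3 = 0.

1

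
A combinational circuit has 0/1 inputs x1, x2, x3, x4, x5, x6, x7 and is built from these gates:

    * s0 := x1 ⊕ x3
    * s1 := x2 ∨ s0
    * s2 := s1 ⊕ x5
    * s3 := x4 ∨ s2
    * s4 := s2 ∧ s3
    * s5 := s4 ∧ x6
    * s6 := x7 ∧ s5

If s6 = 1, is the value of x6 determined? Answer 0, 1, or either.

s6 = x7 ∧ s5 must be 1, so both x7 = 1 and s5 = 1.
Every assignment with s6 = 1 has x6 = 1; there are 16 such assignment(s).

1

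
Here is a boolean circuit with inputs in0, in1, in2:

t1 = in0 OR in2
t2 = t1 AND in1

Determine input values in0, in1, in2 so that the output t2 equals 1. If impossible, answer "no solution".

t2 = t1 AND in1 must be 1, so both t1 = 1 and in1 = 1.
t1 = in0 OR in2 must be 1, so at least one of in0, in2 is 1.
Check with in0=0, in1=1, in2=1:
t1 = in0 OR in2 = 0 OR 1 = 1
t2 = t1 AND in1 = 1 AND 1 = 1
So t2 = 1 as required.

in0=0, in1=1, in2=1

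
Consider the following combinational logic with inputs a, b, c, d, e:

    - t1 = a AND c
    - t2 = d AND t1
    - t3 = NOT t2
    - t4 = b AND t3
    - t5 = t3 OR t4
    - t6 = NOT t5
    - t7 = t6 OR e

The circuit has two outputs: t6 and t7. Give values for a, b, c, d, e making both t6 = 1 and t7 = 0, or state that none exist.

Across all 32 input combinations, none give both t6 = 1 and t7 = 0.

no solution exists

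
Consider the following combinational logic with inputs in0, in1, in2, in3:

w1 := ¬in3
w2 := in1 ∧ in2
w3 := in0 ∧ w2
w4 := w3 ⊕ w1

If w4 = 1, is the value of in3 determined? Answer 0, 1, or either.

either

Both values of in3 occur among assignments with w4 = 1:
  in3=0: in0=0, in1=0, in2=0, in3=0
  in3=1: in0=1, in1=1, in2=1, in3=1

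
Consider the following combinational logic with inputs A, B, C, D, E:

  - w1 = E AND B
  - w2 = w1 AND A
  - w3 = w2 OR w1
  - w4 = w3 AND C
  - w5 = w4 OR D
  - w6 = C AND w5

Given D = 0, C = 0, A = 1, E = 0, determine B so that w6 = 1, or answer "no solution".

no solution exists

With D = 0, C = 0, A = 1, E = 0 fixed, none of the 2 settings of B give w6 = 1.
For example, with B=1:
w1 = E AND B = 0 AND 1 = 0
w2 = w1 AND A = 0 AND 1 = 0
w3 = w2 OR w1 = 0 OR 0 = 0
w4 = w3 AND C = 0 AND 0 = 0
w5 = w4 OR D = 0 OR 0 = 0
w6 = C AND w5 = 0 AND 0 = 0
giving w6 = 0 ≠ 1.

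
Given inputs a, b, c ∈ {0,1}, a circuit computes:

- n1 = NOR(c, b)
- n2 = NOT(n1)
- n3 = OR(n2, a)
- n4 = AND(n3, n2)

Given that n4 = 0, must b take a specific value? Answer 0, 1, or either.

0

n4 = AND(n3, n2) must be 0, so at least one of n3, n2 is 0.
Every assignment with n4 = 0 has b = 0; there are 2 such assignment(s).
  a=0, b=0, c=0
  a=1, b=0, c=0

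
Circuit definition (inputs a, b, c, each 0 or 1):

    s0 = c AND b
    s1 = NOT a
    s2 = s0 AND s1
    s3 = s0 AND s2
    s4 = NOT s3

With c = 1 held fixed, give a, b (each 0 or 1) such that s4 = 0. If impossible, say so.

a=0, b=1

Check with c = 1 and a=0, b=1:
s0 = c AND b = 1 AND 1 = 1
s1 = NOT a = NOT 0 = 1
s2 = s0 AND s1 = 1 AND 1 = 1
s3 = s0 AND s2 = 1 AND 1 = 1
s4 = NOT s3 = NOT 1 = 0
So s4 = 0.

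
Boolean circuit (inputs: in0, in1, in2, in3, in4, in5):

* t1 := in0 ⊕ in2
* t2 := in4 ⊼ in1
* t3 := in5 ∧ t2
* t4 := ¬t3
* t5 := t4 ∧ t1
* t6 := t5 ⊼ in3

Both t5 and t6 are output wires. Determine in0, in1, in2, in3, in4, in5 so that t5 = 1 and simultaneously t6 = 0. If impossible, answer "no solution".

Check with in0=0, in1=0, in2=1, in3=1, in4=0, in5=0:
t1 = in0 ⊕ in2 = 0 ⊕ 1 = 1
t2 = in4 ⊼ in1 = 0 ⊼ 0 = 1
t3 = in5 ∧ t2 = 0 ∧ 1 = 0
t4 = ¬t3 = ¬0 = 1
t5 = t4 ∧ t1 = 1 ∧ 1 = 1
t6 = t5 ⊼ in3 = 1 ⊼ 1 = 0
So t5 = 1 and t6 = 0.

in0=0, in1=0, in2=1, in3=1, in4=0, in5=0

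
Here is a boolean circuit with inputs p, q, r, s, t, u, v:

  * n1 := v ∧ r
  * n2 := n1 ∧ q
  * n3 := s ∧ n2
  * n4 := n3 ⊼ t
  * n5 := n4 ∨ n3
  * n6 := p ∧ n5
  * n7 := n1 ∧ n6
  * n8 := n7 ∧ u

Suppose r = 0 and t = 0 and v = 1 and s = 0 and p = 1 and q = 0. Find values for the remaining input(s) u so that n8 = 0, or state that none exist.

u=1

Check with r = 0 and t = 0 and v = 1 and s = 0 and p = 1 and q = 0 and u=1:
n1 = v ∧ r = 1 ∧ 0 = 0
n2 = n1 ∧ q = 0 ∧ 0 = 0
n3 = s ∧ n2 = 0 ∧ 0 = 0
n4 = n3 ⊼ t = 0 ⊼ 0 = 1
n5 = n4 ∨ n3 = 1 ∨ 0 = 1
n6 = p ∧ n5 = 1 ∧ 1 = 1
n7 = n1 ∧ n6 = 0 ∧ 1 = 0
n8 = n7 ∧ u = 0 ∧ 1 = 0
So n8 = 0.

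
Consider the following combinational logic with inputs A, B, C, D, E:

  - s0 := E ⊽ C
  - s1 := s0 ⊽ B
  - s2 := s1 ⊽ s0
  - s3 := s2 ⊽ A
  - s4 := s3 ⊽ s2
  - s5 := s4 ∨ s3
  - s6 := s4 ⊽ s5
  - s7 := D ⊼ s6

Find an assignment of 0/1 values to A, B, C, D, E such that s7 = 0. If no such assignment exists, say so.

A=1 B=1 C=1 D=1 E=0

Check with A=1 B=1 C=1 D=1 E=0:
s0 = E ⊽ C = 0 ⊽ 1 = 0
s1 = s0 ⊽ B = 0 ⊽ 1 = 0
s2 = s1 ⊽ s0 = 0 ⊽ 0 = 1
s3 = s2 ⊽ A = 1 ⊽ 1 = 0
s4 = s3 ⊽ s2 = 0 ⊽ 1 = 0
s5 = s4 ∨ s3 = 0 ∨ 0 = 0
s6 = s4 ⊽ s5 = 0 ⊽ 0 = 1
s7 = D ⊼ s6 = 1 ⊼ 1 = 0
So s7 = 0 as required.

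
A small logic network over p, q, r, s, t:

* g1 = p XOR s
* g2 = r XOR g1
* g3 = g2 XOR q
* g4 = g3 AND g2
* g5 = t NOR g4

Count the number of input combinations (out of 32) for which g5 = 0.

20

g5 = t NOR g4 must be 0, so at least one of t, g4 is 1.
Enumerating the 32 input combinations, 20 give g5 = 0 and 12 give g5 = 1.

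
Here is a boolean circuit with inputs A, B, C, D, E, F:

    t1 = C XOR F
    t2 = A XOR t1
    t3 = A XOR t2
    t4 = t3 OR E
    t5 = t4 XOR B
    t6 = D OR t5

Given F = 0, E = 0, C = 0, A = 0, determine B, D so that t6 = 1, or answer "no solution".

B=1, D=1

t6 = D OR t5 must be 1, so at least one of D, t5 is 1.
Check with F = 0, E = 0, C = 0, A = 0 and B=1, D=1:
t1 = C XOR F = 0 XOR 0 = 0
t2 = A XOR t1 = 0 XOR 0 = 0
t3 = A XOR t2 = 0 XOR 0 = 0
t4 = t3 OR E = 0 OR 0 = 0
t5 = t4 XOR B = 0 XOR 1 = 1
t6 = D OR t5 = 1 OR 1 = 1
So t6 = 1.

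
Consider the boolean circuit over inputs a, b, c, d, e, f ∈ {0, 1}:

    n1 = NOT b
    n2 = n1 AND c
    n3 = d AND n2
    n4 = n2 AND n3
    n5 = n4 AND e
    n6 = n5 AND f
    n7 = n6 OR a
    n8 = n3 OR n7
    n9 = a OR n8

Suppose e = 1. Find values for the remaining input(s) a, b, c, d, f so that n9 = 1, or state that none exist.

n9 = a OR n8 must be 1, so at least one of a, n8 is 1.
Check with e = 1 and a=0, b=0, c=1, d=1, f=0:
n1 = NOT b = NOT 0 = 1
n2 = n1 AND c = 1 AND 1 = 1
n3 = d AND n2 = 1 AND 1 = 1
n4 = n2 AND n3 = 1 AND 1 = 1
n5 = n4 AND e = 1 AND 1 = 1
n6 = n5 AND f = 1 AND 0 = 0
n7 = n6 OR a = 0 OR 0 = 0
n8 = n3 OR n7 = 1 OR 0 = 1
n9 = a OR n8 = 0 OR 1 = 1
So n9 = 1.

a=0 b=0 c=1 d=1 f=0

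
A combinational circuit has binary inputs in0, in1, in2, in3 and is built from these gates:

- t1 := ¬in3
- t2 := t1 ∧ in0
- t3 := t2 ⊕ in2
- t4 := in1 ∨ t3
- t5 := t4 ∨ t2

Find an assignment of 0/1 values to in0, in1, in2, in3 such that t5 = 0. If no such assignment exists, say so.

t5 = t4 ∨ t2 must be 0, so both t4 = 0 and t2 = 0.
t4 = in1 ∨ t3 must be 0, so both in1 = 0 and t3 = 0.
Check with in0=0 in1=0 in2=0 in3=1:
t1 = ¬in3 = ¬1 = 0
t2 = t1 ∧ in0 = 0 ∧ 0 = 0
t3 = t2 ⊕ in2 = 0 ⊕ 0 = 0
t4 = in1 ∨ t3 = 0 ∨ 0 = 0
t5 = t4 ∨ t2 = 0 ∨ 0 = 0
So t5 = 0 as required.

in0=0 in1=0 in2=0 in3=1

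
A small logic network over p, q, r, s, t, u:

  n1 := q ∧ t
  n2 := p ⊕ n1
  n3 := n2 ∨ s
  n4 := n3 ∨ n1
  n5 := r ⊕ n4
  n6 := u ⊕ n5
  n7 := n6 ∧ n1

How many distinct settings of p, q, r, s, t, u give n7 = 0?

56

n7 = n6 ∧ n1 must be 0, so at least one of n6, n1 is 0.
Enumerating the 64 input combinations, 56 give n7 = 0 and 8 give n7 = 1.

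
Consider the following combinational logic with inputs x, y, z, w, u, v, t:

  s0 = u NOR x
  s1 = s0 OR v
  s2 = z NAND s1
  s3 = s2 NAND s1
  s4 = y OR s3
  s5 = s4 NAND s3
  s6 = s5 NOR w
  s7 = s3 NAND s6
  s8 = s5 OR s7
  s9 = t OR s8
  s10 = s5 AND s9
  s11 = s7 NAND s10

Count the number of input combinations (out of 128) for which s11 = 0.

s11 = s7 NAND s10 must be 0, so both s7 = 1 and s10 = 1.
s7 = s3 NAND s6 must be 1, so at least one of s3, s6 is 0.
s10 = s5 AND s9 must be 1, so both s5 = 1 and s9 = 1.
Enumerating the 128 input combinations, 40 give s11 = 0 and 88 give s11 = 1.

40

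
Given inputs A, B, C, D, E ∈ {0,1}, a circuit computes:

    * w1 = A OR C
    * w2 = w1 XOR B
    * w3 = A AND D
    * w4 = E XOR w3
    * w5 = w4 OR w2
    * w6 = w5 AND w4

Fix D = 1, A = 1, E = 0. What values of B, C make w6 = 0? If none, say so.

no solution exists

With D = 1, A = 1, E = 0 fixed, none of the 4 settings of B, C give w6 = 0.
For example, with B=1, C=1:
w1 = A OR C = 1 OR 1 = 1
w2 = w1 XOR B = 1 XOR 1 = 0
w3 = A AND D = 1 AND 1 = 1
w4 = E XOR w3 = 0 XOR 1 = 1
w5 = w4 OR w2 = 1 OR 0 = 1
w6 = w5 AND w4 = 1 AND 1 = 1
giving w6 = 1 ≠ 0.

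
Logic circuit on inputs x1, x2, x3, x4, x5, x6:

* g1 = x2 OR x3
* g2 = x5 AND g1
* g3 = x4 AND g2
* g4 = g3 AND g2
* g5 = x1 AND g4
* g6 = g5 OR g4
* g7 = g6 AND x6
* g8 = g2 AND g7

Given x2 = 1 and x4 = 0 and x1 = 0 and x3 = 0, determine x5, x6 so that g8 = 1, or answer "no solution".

no solution exists

With x2 = 1 and x4 = 0 and x1 = 0 and x3 = 0 fixed, none of the 4 settings of x5, x6 give g8 = 1.
For example, with x5=1, x6=0:
g1 = x2 OR x3 = 1 OR 0 = 1
g2 = x5 AND g1 = 1 AND 1 = 1
g3 = x4 AND g2 = 0 AND 1 = 0
g4 = g3 AND g2 = 0 AND 1 = 0
g5 = x1 AND g4 = 0 AND 0 = 0
g6 = g5 OR g4 = 0 OR 0 = 0
g7 = g6 AND x6 = 0 AND 0 = 0
g8 = g2 AND g7 = 1 AND 0 = 0
giving g8 = 0 ≠ 1.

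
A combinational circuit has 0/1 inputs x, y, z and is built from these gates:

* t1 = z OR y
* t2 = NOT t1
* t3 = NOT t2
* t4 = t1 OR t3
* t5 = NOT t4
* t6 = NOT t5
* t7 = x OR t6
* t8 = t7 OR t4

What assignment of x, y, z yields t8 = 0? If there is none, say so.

x=0 y=0 z=0

t8 = t7 OR t4 must be 0, so both t7 = 0 and t4 = 0.
Check with x=0 y=0 z=0:
t1 = z OR y = 0 OR 0 = 0
t2 = NOT t1 = NOT 0 = 1
t3 = NOT t2 = NOT 1 = 0
t4 = t1 OR t3 = 0 OR 0 = 0
t5 = NOT t4 = NOT 0 = 1
t6 = NOT t5 = NOT 1 = 0
t7 = x OR t6 = 0 OR 0 = 0
t8 = t7 OR t4 = 0 OR 0 = 0
So t8 = 0 as required.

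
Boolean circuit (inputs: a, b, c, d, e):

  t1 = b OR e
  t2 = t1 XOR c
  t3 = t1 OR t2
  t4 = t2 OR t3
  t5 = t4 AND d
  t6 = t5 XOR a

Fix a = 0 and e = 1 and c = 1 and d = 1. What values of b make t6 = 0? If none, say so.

no solution exists

With a = 0 and e = 1 and c = 1 and d = 1 fixed, none of the 2 settings of b give t6 = 0.
For example, with b=0:
t1 = b OR e = 0 OR 1 = 1
t2 = t1 XOR c = 1 XOR 1 = 0
t3 = t1 OR t2 = 1 OR 0 = 1
t4 = t2 OR t3 = 0 OR 1 = 1
t5 = t4 AND d = 1 AND 1 = 1
t6 = t5 XOR a = 1 XOR 0 = 1
giving t6 = 1 ≠ 0.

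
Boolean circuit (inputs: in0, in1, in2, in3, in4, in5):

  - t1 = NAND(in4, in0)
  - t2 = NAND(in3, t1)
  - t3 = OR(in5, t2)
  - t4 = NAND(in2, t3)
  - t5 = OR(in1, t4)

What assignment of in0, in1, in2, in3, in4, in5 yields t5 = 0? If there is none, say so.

t5 = OR(in1, t4) must be 0, so both in1 = 0 and t4 = 0.
t4 = NAND(in2, t3) must be 0, so both in2 = 1 and t3 = 1.
Check with in0=0, in1=0, in2=1, in3=0, in4=1, in5=0:
t1 = NAND(in4, in0) = NAND(1, 0) = 1
t2 = NAND(in3, t1) = NAND(0, 1) = 1
t3 = OR(in5, t2) = OR(0, 1) = 1
t4 = NAND(in2, t3) = NAND(1, 1) = 0
t5 = OR(in1, t4) = OR(0, 0) = 0
So t5 = 0 as required.

in0=0, in1=0, in2=1, in3=0, in4=1, in5=0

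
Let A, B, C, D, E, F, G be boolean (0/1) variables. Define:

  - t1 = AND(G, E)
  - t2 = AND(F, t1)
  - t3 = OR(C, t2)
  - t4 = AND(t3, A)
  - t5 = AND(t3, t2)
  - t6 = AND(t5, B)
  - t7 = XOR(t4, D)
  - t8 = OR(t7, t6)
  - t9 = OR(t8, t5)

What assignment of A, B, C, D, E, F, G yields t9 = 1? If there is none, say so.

A=0 B=1 C=0 D=1 E=1 F=1 G=1

t9 = OR(t8, t5) must be 1, so at least one of t8, t5 is 1.
Check with A=0 B=1 C=0 D=1 E=1 F=1 G=1:
t1 = AND(G, E) = AND(1, 1) = 1
t2 = AND(F, t1) = AND(1, 1) = 1
t3 = OR(C, t2) = OR(0, 1) = 1
t4 = AND(t3, A) = AND(1, 0) = 0
t5 = AND(t3, t2) = AND(1, 1) = 1
t6 = AND(t5, B) = AND(1, 1) = 1
t7 = XOR(t4, D) = XOR(0, 1) = 1
t8 = OR(t7, t6) = OR(1, 1) = 1
t9 = OR(t8, t5) = OR(1, 1) = 1
So t9 = 1 as required.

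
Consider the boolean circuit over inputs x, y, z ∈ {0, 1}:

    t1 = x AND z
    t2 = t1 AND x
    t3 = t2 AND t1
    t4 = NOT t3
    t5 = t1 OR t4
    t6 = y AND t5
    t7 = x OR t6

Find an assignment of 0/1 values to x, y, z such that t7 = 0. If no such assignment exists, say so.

x=0, y=0, z=1

t7 = x OR t6 must be 0, so both x = 0 and t6 = 0.
t6 = y AND t5 must be 0, so at least one of y, t5 is 0.
Check with x=0, y=0, z=1:
t1 = x AND z = 0 AND 1 = 0
t2 = t1 AND x = 0 AND 0 = 0
t3 = t2 AND t1 = 0 AND 0 = 0
t4 = NOT t3 = NOT 0 = 1
t5 = t1 OR t4 = 0 OR 1 = 1
t6 = y AND t5 = 0 AND 1 = 0
t7 = x OR t6 = 0 OR 0 = 0
So t7 = 0 as required.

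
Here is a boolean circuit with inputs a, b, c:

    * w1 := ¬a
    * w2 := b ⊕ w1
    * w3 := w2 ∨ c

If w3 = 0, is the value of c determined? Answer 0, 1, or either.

0

w3 = w2 ∨ c must be 0, so both w2 = 0 and c = 0.
Every assignment with w3 = 0 has c = 0; there are 2 such assignment(s).
  a=0, b=1, c=0
  a=1, b=0, c=0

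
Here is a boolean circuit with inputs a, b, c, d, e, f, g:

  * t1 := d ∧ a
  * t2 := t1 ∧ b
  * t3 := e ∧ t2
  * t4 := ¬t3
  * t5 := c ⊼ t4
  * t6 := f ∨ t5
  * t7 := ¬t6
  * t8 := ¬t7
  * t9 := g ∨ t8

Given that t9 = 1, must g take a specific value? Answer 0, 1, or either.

either

Both values of g occur among assignments with t9 = 1:
  g=0: a=0, b=0, c=0, d=0, e=0, f=0, g=0
  g=1: a=0, b=0, c=0, d=0, e=0, f=0, g=1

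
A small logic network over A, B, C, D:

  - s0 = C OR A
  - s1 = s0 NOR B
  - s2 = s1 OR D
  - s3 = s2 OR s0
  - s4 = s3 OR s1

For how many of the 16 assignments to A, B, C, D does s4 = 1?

s4 = s3 OR s1 must be 1, so at least one of s3, s1 is 1.
Enumerating the 16 input combinations, 15 give s4 = 1 and 1 give s4 = 0.

15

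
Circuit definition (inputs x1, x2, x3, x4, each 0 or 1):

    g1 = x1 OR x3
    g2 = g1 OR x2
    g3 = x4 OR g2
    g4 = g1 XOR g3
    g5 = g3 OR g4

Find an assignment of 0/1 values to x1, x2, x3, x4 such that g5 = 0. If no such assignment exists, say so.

x1=0, x2=0, x3=0, x4=0

g5 = g3 OR g4 must be 0, so both g3 = 0 and g4 = 0.
g3 = x4 OR g2 must be 0, so both x4 = 0 and g2 = 0.
g4 = g1 XOR g3 must be 0, so g1 and g3 are equal.
Check with x1=0, x2=0, x3=0, x4=0:
g1 = x1 OR x3 = 0 OR 0 = 0
g2 = g1 OR x2 = 0 OR 0 = 0
g3 = x4 OR g2 = 0 OR 0 = 0
g4 = g1 XOR g3 = 0 XOR 0 = 0
g5 = g3 OR g4 = 0 OR 0 = 0
So g5 = 0 as required.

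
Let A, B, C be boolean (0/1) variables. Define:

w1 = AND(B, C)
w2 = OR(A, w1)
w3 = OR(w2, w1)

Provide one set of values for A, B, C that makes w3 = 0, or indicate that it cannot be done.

w3 = OR(w2, w1) must be 0, so both w2 = 0 and w1 = 0.
w2 = OR(A, w1) must be 0, so both A = 0 and w1 = 0.
w1 = AND(B, C) must be 0, so at least one of B, C is 0.
Check with A=0, B=1, C=0:
w1 = AND(B, C) = AND(1, 0) = 0
w2 = OR(A, w1) = OR(0, 0) = 0
w3 = OR(w2, w1) = OR(0, 0) = 0
So w3 = 0 as required.

A=0, B=1, C=0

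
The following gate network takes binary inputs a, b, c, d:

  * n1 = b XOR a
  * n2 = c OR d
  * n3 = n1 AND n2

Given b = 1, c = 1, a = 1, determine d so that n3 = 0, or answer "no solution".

n3 = n1 AND n2 must be 0, so at least one of n1, n2 is 0.
Check with b = 1, c = 1, a = 1 and d=0:
n1 = b XOR a = 1 XOR 1 = 0
n2 = c OR d = 1 OR 0 = 1
n3 = n1 AND n2 = 0 AND 1 = 0
So n3 = 0.

d=0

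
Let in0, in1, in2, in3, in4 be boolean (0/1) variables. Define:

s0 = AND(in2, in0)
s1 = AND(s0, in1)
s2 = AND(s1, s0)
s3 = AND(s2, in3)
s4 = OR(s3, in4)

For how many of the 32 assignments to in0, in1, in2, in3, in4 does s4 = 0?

s4 = OR(s3, in4) must be 0, so both s3 = 0 and in4 = 0.
s3 = AND(s2, in3) must be 0, so at least one of s2, in3 is 0.
Enumerating the 32 input combinations, 15 give s4 = 0 and 17 give s4 = 1.

15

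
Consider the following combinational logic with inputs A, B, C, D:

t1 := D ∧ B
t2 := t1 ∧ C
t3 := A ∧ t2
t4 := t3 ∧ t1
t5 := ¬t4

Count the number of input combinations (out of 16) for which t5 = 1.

t5 = ¬t4 must be 1, so t4 = 0.
Enumerating the 16 input combinations, 15 give t5 = 1 and 1 give t5 = 0.

15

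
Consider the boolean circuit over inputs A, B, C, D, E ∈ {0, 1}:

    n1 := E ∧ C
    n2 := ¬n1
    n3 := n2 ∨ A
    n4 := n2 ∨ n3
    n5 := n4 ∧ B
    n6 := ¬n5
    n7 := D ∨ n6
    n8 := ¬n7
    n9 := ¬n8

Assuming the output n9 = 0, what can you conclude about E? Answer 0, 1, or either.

either

Both values of E occur among assignments with n9 = 0:
  E=0: A=0, B=1, C=0, D=0, E=0
  E=1: A=0, B=1, C=0, D=0, E=1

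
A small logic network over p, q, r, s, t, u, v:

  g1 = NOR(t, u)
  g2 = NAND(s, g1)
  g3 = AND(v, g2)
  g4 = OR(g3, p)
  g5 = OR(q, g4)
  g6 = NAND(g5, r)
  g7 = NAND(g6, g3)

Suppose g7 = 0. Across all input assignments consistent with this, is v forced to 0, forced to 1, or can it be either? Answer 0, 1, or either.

g7 = NAND(g6, g3) must be 0, so both g6 = 1 and g3 = 1.
g6 = NAND(g5, r) must be 1, so at least one of g5, r is 0.
Every assignment with g7 = 0 has v = 1; there are 28 such assignment(s).

1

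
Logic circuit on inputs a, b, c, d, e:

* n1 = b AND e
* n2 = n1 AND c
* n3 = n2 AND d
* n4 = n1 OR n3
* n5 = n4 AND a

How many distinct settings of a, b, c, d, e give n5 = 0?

28

n5 = n4 AND a must be 0, so at least one of n4, a is 0.
Enumerating the 32 input combinations, 28 give n5 = 0 and 4 give n5 = 1.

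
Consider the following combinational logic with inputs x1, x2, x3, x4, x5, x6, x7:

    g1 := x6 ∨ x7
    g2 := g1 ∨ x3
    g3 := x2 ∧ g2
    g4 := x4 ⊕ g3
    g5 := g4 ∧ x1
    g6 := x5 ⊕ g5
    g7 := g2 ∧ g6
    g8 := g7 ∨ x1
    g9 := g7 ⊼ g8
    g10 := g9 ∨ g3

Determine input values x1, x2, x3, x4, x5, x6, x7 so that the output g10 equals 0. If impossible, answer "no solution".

x1=0, x2=0, x3=0, x4=0, x5=1, x6=0, x7=1

g10 = g9 ∨ g3 must be 0, so both g9 = 0 and g3 = 0.
g9 = g7 ⊼ g8 must be 0, so both g7 = 1 and g8 = 1.
g3 = x2 ∧ g2 must be 0, so at least one of x2, g2 is 0.
Check with x1=0, x2=0, x3=0, x4=0, x5=1, x6=0, x7=1:
g1 = x6 ∨ x7 = 0 ∨ 1 = 1
g2 = g1 ∨ x3 = 1 ∨ 0 = 1
g3 = x2 ∧ g2 = 0 ∧ 1 = 0
g4 = x4 ⊕ g3 = 0 ⊕ 0 = 0
g5 = g4 ∧ x1 = 0 ∧ 0 = 0
g6 = x5 ⊕ g5 = 1 ⊕ 0 = 1
g7 = g2 ∧ g6 = 1 ∧ 1 = 1
g8 = g7 ∨ x1 = 1 ∨ 0 = 1
g9 = g7 ⊼ g8 = 1 ⊼ 1 = 0
g10 = g9 ∨ g3 = 0 ∨ 0 = 0
So g10 = 0 as required.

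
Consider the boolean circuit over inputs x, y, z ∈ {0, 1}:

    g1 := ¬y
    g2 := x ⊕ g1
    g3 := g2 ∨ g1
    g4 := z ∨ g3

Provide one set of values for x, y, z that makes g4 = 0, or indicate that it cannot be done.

x=0 y=1 z=0

Check with x=0 y=1 z=0:
g1 = ¬y = ¬1 = 0
g2 = x ⊕ g1 = 0 ⊕ 0 = 0
g3 = g2 ∨ g1 = 0 ∨ 0 = 0
g4 = z ∨ g3 = 0 ∨ 0 = 0
So g4 = 0 as required.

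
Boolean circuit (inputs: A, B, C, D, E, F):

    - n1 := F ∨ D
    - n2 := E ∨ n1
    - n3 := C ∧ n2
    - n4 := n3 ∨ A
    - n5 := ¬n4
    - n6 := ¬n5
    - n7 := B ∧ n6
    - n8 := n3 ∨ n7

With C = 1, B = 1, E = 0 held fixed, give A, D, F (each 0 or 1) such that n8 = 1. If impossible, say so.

A=1, D=1, F=0

n8 = n3 ∨ n7 must be 1, so at least one of n3, n7 is 1.
Check with C = 1, B = 1, E = 0 and A=1, D=1, F=0:
n1 = F ∨ D = 0 ∨ 1 = 1
n2 = E ∨ n1 = 0 ∨ 1 = 1
n3 = C ∧ n2 = 1 ∧ 1 = 1
n4 = n3 ∨ A = 1 ∨ 1 = 1
n5 = ¬n4 = ¬1 = 0
n6 = ¬n5 = ¬0 = 1
n7 = B ∧ n6 = 1 ∧ 1 = 1
n8 = n3 ∨ n7 = 1 ∨ 1 = 1
So n8 = 1.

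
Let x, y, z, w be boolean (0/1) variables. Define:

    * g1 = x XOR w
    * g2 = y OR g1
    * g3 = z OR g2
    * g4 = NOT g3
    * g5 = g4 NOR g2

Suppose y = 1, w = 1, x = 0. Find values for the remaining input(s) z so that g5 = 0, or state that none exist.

z=0

g5 = g4 NOR g2 must be 0, so at least one of g4, g2 is 1.
Check with y = 1, w = 1, x = 0 and z=0:
g1 = x XOR w = 0 XOR 1 = 1
g2 = y OR g1 = 1 OR 1 = 1
g3 = z OR g2 = 0 OR 1 = 1
g4 = NOT g3 = NOT 1 = 0
g5 = g4 NOR g2 = 0 NOR 1 = 0
So g5 = 0.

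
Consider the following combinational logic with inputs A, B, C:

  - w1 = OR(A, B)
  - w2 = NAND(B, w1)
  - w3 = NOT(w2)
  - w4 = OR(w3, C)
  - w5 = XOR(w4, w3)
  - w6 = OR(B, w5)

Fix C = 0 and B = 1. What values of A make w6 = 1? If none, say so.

w6 = OR(B, w5) must be 1, so at least one of B, w5 is 1.
Check with C = 0 and B = 1 and A=0:
w1 = OR(A, B) = OR(0, 1) = 1
w2 = NAND(B, w1) = NAND(1, 1) = 0
w3 = NOT(w2) = NOT 0 = 1
w4 = OR(w3, C) = OR(1, 0) = 1
w5 = XOR(w4, w3) = XOR(1, 1) = 0
w6 = OR(B, w5) = OR(1, 0) = 1
So w6 = 1.

A=0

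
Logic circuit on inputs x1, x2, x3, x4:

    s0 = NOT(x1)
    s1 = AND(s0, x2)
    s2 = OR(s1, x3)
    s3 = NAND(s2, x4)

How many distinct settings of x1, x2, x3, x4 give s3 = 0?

s3 = NAND(s2, x4) must be 0, so both s2 = 1 and x4 = 1.
Satisfying assignments:
  x1=0, x2=0, x3=1, x4=1
  x1=0, x2=1, x3=0, x4=1
  x1=0, x2=1, x3=1, x4=1
  x1=1, x2=0, x3=1, x4=1
  x1=1, x2=1, x3=1, x4=1

5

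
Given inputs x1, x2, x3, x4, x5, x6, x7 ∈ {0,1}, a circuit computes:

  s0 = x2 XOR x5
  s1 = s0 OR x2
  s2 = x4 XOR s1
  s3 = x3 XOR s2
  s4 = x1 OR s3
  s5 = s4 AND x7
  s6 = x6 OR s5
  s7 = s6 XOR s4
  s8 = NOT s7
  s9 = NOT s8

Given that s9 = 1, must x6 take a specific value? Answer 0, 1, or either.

either

Both values of x6 occur among assignments with s9 = 1:
  x6=0: x1=0, x2=0, x3=0, x4=0, x5=1, x6=0, x7=0
  x6=1: x1=0, x2=0, x3=0, x4=0, x5=0, x6=1, x7=0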